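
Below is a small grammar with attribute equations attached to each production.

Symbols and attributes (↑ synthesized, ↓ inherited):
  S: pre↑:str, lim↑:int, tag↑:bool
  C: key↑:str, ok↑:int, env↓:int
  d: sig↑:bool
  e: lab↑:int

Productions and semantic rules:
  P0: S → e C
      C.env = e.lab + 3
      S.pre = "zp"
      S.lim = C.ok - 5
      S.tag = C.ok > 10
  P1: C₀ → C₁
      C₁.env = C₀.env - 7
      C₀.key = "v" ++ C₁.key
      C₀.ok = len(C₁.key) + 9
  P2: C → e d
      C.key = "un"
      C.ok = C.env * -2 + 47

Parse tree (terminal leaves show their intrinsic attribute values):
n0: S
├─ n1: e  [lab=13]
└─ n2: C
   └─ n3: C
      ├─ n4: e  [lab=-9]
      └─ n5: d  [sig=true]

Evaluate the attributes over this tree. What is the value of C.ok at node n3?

1. n1.lab = 13  [terminal]
2. n2.env = 16  [e.lab + 3]
3. n3.env = 9  [C₀.env - 7]
4. n4.lab = -9  [terminal]
5. n5.sig = true  [terminal]
6. n3.key = "un"  ["un"]
7. n3.ok = 29  [C.env * -2 + 47]
8. n2.key = "vun"  ["v" ++ C₁.key]
9. n2.ok = 11  [len(C₁.key) + 9]
10. n0.pre = "zp"  ["zp"]
11. n0.lim = 6  [C.ok - 5]
12. n0.tag = true  [C.ok > 10]

29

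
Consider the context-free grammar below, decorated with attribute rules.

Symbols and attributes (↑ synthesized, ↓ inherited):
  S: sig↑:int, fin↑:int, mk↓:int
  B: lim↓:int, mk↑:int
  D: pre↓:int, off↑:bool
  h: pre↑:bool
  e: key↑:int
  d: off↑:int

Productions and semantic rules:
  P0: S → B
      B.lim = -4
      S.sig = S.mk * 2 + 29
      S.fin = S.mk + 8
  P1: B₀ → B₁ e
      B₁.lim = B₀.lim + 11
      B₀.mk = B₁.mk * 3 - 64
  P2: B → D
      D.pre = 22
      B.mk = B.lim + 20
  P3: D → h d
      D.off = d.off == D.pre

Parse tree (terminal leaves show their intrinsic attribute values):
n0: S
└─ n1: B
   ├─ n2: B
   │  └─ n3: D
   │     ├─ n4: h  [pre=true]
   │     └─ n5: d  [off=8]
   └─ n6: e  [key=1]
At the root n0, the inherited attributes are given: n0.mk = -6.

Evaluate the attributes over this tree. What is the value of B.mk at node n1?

1. n0.mk = -6  [given at root]
2. n1.lim = -4  [-4]
3. n2.lim = 7  [B₀.lim + 11]
4. n3.pre = 22  [22]
5. n4.pre = true  [terminal]
6. n5.off = 8  [terminal]
7. n3.off = false  [d.off == D.pre]
8. n2.mk = 27  [B.lim + 20]
9. n6.key = 1  [terminal]
10. n1.mk = 17  [B₁.mk * 3 - 64]
11. n0.sig = 17  [S.mk * 2 + 29]
12. n0.fin = 2  [S.mk + 8]

17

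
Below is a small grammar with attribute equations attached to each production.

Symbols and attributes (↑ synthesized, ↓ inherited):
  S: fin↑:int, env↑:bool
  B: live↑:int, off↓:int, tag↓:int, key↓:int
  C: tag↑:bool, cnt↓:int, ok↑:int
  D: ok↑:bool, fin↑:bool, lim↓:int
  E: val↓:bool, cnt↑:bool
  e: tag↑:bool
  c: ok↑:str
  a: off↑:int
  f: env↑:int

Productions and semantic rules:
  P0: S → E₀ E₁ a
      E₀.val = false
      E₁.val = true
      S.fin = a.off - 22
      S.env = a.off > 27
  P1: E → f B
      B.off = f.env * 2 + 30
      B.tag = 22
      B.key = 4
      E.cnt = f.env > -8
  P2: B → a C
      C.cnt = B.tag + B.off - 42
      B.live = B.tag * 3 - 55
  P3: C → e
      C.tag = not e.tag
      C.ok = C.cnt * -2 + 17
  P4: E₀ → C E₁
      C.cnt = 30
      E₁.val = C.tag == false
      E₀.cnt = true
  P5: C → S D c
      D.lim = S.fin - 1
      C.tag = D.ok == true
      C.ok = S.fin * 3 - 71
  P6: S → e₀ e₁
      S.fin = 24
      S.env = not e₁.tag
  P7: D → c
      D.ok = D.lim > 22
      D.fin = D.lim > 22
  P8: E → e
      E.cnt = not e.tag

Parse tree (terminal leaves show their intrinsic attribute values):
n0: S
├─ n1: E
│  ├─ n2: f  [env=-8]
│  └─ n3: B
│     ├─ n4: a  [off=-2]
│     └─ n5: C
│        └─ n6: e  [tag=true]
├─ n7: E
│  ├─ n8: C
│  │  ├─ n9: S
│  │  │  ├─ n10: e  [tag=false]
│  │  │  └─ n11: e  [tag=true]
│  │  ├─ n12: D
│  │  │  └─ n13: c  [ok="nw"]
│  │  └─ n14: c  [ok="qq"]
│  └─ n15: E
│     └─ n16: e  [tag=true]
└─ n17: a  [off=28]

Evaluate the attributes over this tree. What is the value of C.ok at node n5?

29

1. n1.val = false  [false]
2. n2.env = -8  [terminal]
3. n3.off = 14  [f.env * 2 + 30]
4. n3.tag = 22  [22]
5. n3.key = 4  [4]
6. n4.off = -2  [terminal]
7. n5.cnt = -6  [B.tag + B.off - 42]
8. n6.tag = true  [terminal]
9. n5.tag = false  [not e.tag]
10. n5.ok = 29  [C.cnt * -2 + 17]
11. n3.live = 11  [B.tag * 3 - 55]
12. n1.cnt = false  [f.env > -8]
13. n7.val = true  [true]
14. n8.cnt = 30  [30]
15. n10.tag = false  [terminal]
16. n11.tag = true  [terminal]
17. n9.fin = 24  [24]
18. n9.env = false  [not e₁.tag]
19. n12.lim = 23  [S.fin - 1]
20. n13.ok = "nw"  [terminal]
21. n12.ok = true  [D.lim > 22]
22. n12.fin = true  [D.lim > 22]
23. n14.ok = "qq"  [terminal]
24. n8.tag = true  [D.ok == true]
25. n8.ok = 1  [S.fin * 3 - 71]
26. n15.val = false  [C.tag == false]
27. n16.tag = true  [terminal]
28. n15.cnt = false  [not e.tag]
29. n7.cnt = true  [true]
30. n17.off = 28  [terminal]
31. n0.fin = 6  [a.off - 22]
32. n0.env = true  [a.off > 27]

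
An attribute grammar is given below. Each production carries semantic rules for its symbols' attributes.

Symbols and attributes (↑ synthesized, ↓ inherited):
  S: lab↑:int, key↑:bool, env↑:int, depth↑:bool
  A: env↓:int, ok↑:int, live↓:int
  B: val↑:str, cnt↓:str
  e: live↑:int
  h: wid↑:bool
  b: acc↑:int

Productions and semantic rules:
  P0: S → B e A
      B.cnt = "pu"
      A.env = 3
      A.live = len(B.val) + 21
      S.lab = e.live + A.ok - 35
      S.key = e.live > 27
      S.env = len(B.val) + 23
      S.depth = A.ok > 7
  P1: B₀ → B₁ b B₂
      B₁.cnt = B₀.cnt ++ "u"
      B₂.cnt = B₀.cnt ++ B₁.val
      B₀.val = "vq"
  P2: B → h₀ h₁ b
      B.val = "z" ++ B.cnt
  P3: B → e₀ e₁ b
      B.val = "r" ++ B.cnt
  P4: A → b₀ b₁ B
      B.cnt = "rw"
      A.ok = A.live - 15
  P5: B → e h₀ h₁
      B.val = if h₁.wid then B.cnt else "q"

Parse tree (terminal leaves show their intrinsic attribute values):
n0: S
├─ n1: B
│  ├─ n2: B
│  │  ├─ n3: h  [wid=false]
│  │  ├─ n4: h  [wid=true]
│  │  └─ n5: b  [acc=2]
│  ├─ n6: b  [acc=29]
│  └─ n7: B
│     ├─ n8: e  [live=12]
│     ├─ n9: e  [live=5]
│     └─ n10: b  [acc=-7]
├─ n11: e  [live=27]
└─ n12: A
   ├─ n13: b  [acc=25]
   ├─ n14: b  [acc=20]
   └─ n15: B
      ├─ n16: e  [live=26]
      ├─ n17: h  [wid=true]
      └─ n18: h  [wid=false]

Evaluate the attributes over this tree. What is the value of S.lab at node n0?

1. n1.cnt = "pu"  ["pu"]
2. n2.cnt = "puu"  [B₀.cnt ++ "u"]
3. n3.wid = false  [terminal]
4. n4.wid = true  [terminal]
5. n5.acc = 2  [terminal]
6. n2.val = "zpuu"  ["z" ++ B.cnt]
7. n6.acc = 29  [terminal]
8. n7.cnt = "puzpuu"  [B₀.cnt ++ B₁.val]
9. n8.live = 12  [terminal]
10. n9.live = 5  [terminal]
11. n10.acc = -7  [terminal]
12. n7.val = "rpuzpuu"  ["r" ++ B.cnt]
13. n1.val = "vq"  ["vq"]
14. n11.live = 27  [terminal]
15. n12.env = 3  [3]
16. n12.live = 23  [len(B.val) + 21]
17. n13.acc = 25  [terminal]
18. n14.acc = 20  [terminal]
19. n15.cnt = "rw"  ["rw"]
20. n16.live = 26  [terminal]
21. n17.wid = true  [terminal]
22. n18.wid = false  [terminal]
23. n15.val = "q"  [if h₁.wid then B.cnt else "q"]
24. n12.ok = 8  [A.live - 15]
25. n0.lab = 0  [e.live + A.ok - 35]
26. n0.key = false  [e.live > 27]
27. n0.env = 25  [len(B.val) + 23]
28. n0.depth = true  [A.ok > 7]

0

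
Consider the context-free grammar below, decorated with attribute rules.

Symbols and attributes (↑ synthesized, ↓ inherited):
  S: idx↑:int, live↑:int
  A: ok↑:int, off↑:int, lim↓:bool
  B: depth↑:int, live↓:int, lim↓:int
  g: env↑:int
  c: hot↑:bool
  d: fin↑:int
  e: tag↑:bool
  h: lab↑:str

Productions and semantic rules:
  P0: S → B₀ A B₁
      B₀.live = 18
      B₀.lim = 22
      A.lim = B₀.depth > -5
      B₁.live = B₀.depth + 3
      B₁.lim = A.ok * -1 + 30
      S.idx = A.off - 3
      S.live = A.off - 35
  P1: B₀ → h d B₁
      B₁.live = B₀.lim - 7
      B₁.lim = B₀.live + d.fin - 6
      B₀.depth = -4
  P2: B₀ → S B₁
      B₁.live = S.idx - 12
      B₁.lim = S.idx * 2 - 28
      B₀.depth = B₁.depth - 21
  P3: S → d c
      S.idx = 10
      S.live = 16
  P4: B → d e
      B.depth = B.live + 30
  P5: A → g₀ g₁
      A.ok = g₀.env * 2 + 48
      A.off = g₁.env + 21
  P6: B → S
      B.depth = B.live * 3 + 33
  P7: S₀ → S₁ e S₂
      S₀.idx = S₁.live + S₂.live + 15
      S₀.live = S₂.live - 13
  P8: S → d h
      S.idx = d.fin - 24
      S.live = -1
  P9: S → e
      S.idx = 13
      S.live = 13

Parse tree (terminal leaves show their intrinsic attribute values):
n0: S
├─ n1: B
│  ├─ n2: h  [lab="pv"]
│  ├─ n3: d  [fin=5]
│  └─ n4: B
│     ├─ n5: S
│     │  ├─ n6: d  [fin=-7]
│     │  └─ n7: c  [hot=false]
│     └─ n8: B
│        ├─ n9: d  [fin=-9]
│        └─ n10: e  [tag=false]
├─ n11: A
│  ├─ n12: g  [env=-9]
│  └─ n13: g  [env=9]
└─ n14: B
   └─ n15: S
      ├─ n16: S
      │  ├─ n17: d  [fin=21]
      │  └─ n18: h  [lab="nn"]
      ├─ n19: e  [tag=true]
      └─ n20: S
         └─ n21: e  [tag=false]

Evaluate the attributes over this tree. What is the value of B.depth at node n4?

1. n1.live = 18  [18]
2. n1.lim = 22  [22]
3. n2.lab = "pv"  [terminal]
4. n3.fin = 5  [terminal]
5. n4.live = 15  [B₀.lim - 7]
6. n4.lim = 17  [B₀.live + d.fin - 6]
7. n6.fin = -7  [terminal]
8. n7.hot = false  [terminal]
9. n5.idx = 10  [10]
10. n5.live = 16  [16]
11. n8.live = -2  [S.idx - 12]
12. n8.lim = -8  [S.idx * 2 - 28]
13. n9.fin = -9  [terminal]
14. n10.tag = false  [terminal]
15. n8.depth = 28  [B.live + 30]
16. n4.depth = 7  [B₁.depth - 21]
17. n1.depth = -4  [-4]
18. n11.lim = true  [B₀.depth > -5]
19. n12.env = -9  [terminal]
20. n13.env = 9  [terminal]
21. n11.ok = 30  [g₀.env * 2 + 48]
22. n11.off = 30  [g₁.env + 21]
23. n14.live = -1  [B₀.depth + 3]
24. n14.lim = 0  [A.ok * -1 + 30]
25. n17.fin = 21  [terminal]
26. n18.lab = "nn"  [terminal]
27. n16.idx = -3  [d.fin - 24]
28. n16.live = -1  [-1]
29. n19.tag = true  [terminal]
30. n21.tag = false  [terminal]
31. n20.idx = 13  [13]
32. n20.live = 13  [13]
33. n15.idx = 27  [S₁.live + S₂.live + 15]
34. n15.live = 0  [S₂.live - 13]
35. n14.depth = 30  [B.live * 3 + 33]
36. n0.idx = 27  [A.off - 3]
37. n0.live = -5  [A.off - 35]

7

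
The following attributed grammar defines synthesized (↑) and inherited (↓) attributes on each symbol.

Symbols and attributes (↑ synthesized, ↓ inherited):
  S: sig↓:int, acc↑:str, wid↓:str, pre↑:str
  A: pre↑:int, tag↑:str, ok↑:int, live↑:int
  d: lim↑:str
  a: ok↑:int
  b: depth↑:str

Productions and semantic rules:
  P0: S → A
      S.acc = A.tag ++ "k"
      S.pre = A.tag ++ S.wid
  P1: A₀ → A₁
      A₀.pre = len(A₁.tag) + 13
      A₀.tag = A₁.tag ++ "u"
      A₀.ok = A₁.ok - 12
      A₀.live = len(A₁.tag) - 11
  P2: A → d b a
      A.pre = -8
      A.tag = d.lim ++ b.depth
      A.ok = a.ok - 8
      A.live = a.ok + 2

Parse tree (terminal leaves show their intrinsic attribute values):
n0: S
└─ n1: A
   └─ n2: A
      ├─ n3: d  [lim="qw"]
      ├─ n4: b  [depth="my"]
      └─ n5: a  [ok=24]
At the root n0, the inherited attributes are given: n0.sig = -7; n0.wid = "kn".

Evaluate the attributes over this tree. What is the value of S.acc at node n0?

1. n0.sig = -7  [given at root]
2. n0.wid = "kn"  [given at root]
3. n3.lim = "qw"  [terminal]
4. n4.depth = "my"  [terminal]
5. n5.ok = 24  [terminal]
6. n2.pre = -8  [-8]
7. n2.tag = "qwmy"  [d.lim ++ b.depth]
8. n2.ok = 16  [a.ok - 8]
9. n2.live = 26  [a.ok + 2]
10. n1.pre = 17  [len(A₁.tag) + 13]
11. n1.tag = "qwmyu"  [A₁.tag ++ "u"]
12. n1.ok = 4  [A₁.ok - 12]
13. n1.live = -7  [len(A₁.tag) - 11]
14. n0.acc = "qwmyuk"  [A.tag ++ "k"]
15. n0.pre = "qwmyukn"  [A.tag ++ S.wid]

"qwmyuk"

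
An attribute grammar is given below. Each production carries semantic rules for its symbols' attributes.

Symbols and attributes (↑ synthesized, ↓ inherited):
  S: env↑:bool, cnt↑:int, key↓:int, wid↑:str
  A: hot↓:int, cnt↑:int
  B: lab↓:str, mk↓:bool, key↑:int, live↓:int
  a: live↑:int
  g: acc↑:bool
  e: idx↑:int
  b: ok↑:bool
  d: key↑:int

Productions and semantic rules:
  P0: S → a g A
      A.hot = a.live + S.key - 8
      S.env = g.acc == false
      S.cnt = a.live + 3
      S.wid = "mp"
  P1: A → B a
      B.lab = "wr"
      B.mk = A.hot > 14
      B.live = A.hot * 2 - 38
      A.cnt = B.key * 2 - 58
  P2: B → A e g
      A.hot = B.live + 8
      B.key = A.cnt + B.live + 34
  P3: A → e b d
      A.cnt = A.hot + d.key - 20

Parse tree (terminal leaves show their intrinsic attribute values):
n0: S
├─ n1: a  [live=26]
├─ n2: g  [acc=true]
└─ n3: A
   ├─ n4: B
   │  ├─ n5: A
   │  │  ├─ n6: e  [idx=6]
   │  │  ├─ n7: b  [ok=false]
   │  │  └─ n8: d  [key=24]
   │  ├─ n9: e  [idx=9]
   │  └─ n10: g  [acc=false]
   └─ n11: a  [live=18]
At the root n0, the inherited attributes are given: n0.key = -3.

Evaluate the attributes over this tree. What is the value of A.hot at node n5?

1. n0.key = -3  [given at root]
2. n1.live = 26  [terminal]
3. n2.acc = true  [terminal]
4. n3.hot = 15  [a.live + S.key - 8]
5. n4.lab = "wr"  ["wr"]
6. n4.mk = true  [A.hot > 14]
7. n4.live = -8  [A.hot * 2 - 38]
8. n5.hot = 0  [B.live + 8]
9. n6.idx = 6  [terminal]
10. n7.ok = false  [terminal]
11. n8.key = 24  [terminal]
12. n5.cnt = 4  [A.hot + d.key - 20]
13. n9.idx = 9  [terminal]
14. n10.acc = false  [terminal]
15. n4.key = 30  [A.cnt + B.live + 34]
16. n11.live = 18  [terminal]
17. n3.cnt = 2  [B.key * 2 - 58]
18. n0.env = false  [g.acc == false]
19. n0.cnt = 29  [a.live + 3]
20. n0.wid = "mp"  ["mp"]

0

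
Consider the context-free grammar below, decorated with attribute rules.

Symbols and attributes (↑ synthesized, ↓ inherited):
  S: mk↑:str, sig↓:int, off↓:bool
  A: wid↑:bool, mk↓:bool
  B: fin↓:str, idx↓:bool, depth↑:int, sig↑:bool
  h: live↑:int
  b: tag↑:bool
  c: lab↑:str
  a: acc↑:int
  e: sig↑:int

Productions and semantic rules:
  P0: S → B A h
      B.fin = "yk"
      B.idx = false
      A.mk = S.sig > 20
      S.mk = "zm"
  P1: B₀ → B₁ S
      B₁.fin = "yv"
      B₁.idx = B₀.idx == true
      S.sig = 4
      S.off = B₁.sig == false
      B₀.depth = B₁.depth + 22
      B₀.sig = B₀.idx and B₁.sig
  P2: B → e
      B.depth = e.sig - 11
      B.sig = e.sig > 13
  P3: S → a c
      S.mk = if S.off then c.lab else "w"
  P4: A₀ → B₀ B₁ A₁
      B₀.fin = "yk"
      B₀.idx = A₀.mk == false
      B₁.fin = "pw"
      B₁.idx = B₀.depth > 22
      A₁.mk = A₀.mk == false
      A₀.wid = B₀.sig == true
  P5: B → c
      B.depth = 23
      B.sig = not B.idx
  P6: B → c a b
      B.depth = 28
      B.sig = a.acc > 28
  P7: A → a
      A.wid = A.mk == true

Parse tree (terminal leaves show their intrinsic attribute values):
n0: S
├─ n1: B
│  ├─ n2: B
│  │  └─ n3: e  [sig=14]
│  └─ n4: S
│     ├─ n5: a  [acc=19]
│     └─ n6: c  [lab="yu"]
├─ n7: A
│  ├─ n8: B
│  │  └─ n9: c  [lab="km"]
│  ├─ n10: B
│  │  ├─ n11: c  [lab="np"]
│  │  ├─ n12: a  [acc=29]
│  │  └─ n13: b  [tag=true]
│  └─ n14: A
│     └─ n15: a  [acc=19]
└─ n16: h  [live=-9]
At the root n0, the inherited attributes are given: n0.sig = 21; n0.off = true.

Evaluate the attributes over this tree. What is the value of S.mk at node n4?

1. n0.sig = 21  [given at root]
2. n0.off = true  [given at root]
3. n1.fin = "yk"  ["yk"]
4. n1.idx = false  [false]
5. n2.fin = "yv"  ["yv"]
6. n2.idx = false  [B₀.idx == true]
7. n3.sig = 14  [terminal]
8. n2.depth = 3  [e.sig - 11]
9. n2.sig = true  [e.sig > 13]
10. n4.sig = 4  [4]
11. n4.off = false  [B₁.sig == false]
12. n5.acc = 19  [terminal]
13. n6.lab = "yu"  [terminal]
14. n4.mk = "w"  [if S.off then c.lab else "w"]
15. n1.depth = 25  [B₁.depth + 22]
16. n1.sig = false  [B₀.idx and B₁.sig]
17. n7.mk = true  [S.sig > 20]
18. n8.fin = "yk"  ["yk"]
19. n8.idx = false  [A₀.mk == false]
20. n9.lab = "km"  [terminal]
21. n8.depth = 23  [23]
22. n8.sig = true  [not B.idx]
23. n10.fin = "pw"  ["pw"]
24. n10.idx = true  [B₀.depth > 22]
25. n11.lab = "np"  [terminal]
26. n12.acc = 29  [terminal]
27. n13.tag = true  [terminal]
28. n10.depth = 28  [28]
29. n10.sig = true  [a.acc > 28]
30. n14.mk = false  [A₀.mk == false]
31. n15.acc = 19  [terminal]
32. n14.wid = false  [A.mk == true]
33. n7.wid = true  [B₀.sig == true]
34. n16.live = -9  [terminal]
35. n0.mk = "zm"  ["zm"]

"w"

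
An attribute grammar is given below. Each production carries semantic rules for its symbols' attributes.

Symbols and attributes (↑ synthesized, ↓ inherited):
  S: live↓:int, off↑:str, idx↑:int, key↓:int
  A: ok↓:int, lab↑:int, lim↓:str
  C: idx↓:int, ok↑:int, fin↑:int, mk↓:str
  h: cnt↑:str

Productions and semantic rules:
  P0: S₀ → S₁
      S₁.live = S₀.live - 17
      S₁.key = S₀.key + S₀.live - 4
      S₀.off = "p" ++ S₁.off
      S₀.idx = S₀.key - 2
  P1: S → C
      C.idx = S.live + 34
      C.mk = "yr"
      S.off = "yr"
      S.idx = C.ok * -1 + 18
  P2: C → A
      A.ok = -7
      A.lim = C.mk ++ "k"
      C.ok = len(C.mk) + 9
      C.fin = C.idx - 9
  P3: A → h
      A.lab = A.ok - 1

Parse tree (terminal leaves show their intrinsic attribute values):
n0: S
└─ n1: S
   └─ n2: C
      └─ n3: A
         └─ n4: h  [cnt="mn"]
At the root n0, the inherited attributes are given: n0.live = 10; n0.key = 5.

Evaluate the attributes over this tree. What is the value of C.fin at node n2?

18

1. n0.live = 10  [given at root]
2. n0.key = 5  [given at root]
3. n1.live = -7  [S₀.live - 17]
4. n1.key = 11  [S₀.key + S₀.live - 4]
5. n2.idx = 27  [S.live + 34]
6. n2.mk = "yr"  ["yr"]
7. n3.ok = -7  [-7]
8. n3.lim = "yrk"  [C.mk ++ "k"]
9. n4.cnt = "mn"  [terminal]
10. n3.lab = -8  [A.ok - 1]
11. n2.ok = 11  [len(C.mk) + 9]
12. n2.fin = 18  [C.idx - 9]
13. n1.off = "yr"  ["yr"]
14. n1.idx = 7  [C.ok * -1 + 18]
15. n0.off = "pyr"  ["p" ++ S₁.off]
16. n0.idx = 3  [S₀.key - 2]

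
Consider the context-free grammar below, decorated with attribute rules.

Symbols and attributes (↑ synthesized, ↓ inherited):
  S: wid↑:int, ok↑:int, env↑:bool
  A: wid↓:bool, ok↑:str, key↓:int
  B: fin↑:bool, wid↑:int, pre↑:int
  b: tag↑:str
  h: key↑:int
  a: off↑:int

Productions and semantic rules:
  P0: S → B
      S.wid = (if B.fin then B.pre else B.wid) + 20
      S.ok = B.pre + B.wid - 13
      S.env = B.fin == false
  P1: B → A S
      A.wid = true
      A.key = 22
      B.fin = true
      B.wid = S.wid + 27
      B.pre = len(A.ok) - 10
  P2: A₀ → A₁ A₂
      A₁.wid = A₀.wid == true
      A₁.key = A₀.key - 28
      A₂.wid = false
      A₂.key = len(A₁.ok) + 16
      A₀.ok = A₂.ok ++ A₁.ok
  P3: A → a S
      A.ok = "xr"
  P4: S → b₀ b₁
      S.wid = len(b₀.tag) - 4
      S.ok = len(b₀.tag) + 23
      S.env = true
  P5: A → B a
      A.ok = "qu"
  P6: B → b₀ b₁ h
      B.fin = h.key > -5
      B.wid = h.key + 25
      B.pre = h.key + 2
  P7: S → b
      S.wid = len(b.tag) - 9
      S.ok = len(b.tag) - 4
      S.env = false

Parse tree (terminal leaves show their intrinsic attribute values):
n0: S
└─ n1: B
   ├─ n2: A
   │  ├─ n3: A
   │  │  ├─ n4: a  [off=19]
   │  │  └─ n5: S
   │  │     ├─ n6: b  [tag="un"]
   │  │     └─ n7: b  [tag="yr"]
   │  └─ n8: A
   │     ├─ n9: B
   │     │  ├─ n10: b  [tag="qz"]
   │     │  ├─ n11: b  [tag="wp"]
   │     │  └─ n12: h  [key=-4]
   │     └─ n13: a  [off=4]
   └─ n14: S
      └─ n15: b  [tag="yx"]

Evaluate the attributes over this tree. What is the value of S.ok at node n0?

1

1. n2.wid = true  [true]
2. n2.key = 22  [22]
3. n3.wid = true  [A₀.wid == true]
4. n3.key = -6  [A₀.key - 28]
5. n4.off = 19  [terminal]
6. n6.tag = "un"  [terminal]
7. n7.tag = "yr"  [terminal]
8. n5.wid = -2  [len(b₀.tag) - 4]
9. n5.ok = 25  [len(b₀.tag) + 23]
10. n5.env = true  [true]
11. n3.ok = "xr"  ["xr"]
12. n8.wid = false  [false]
13. n8.key = 18  [len(A₁.ok) + 16]
14. n10.tag = "qz"  [terminal]
15. n11.tag = "wp"  [terminal]
16. n12.key = -4  [terminal]
17. n9.fin = true  [h.key > -5]
18. n9.wid = 21  [h.key + 25]
19. n9.pre = -2  [h.key + 2]
20. n13.off = 4  [terminal]
21. n8.ok = "qu"  ["qu"]
22. n2.ok = "quxr"  [A₂.ok ++ A₁.ok]
23. n15.tag = "yx"  [terminal]
24. n14.wid = -7  [len(b.tag) - 9]
25. n14.ok = -2  [len(b.tag) - 4]
26. n14.env = false  [false]
27. n1.fin = true  [true]
28. n1.wid = 20  [S.wid + 27]
29. n1.pre = -6  [len(A.ok) - 10]
30. n0.wid = 14  [(if B.fin then B.pre else B.wid) + 20]
31. n0.ok = 1  [B.pre + B.wid - 13]
32. n0.env = false  [B.fin == false]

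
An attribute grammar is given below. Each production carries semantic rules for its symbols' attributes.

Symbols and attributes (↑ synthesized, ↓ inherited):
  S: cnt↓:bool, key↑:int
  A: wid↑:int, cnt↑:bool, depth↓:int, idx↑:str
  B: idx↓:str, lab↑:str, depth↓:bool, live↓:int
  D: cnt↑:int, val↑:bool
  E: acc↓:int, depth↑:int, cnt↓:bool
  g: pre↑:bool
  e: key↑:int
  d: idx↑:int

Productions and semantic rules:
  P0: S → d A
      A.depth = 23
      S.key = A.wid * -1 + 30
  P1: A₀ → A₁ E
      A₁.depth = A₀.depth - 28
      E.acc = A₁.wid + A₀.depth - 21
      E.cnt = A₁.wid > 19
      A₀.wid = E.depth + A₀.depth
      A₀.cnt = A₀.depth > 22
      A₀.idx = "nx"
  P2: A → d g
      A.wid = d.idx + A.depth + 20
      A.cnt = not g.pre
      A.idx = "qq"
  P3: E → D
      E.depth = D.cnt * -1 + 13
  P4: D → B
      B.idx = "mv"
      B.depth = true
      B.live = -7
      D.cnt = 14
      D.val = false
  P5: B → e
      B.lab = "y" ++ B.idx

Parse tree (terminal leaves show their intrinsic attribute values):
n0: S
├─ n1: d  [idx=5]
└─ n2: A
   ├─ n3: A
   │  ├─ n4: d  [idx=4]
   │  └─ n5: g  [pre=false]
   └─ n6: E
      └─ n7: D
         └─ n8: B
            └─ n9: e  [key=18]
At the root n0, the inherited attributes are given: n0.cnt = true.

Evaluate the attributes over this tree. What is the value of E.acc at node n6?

21

1. n0.cnt = true  [given at root]
2. n1.idx = 5  [terminal]
3. n2.depth = 23  [23]
4. n3.depth = -5  [A₀.depth - 28]
5. n4.idx = 4  [terminal]
6. n5.pre = false  [terminal]
7. n3.wid = 19  [d.idx + A.depth + 20]
8. n3.cnt = true  [not g.pre]
9. n3.idx = "qq"  ["qq"]
10. n6.acc = 21  [A₁.wid + A₀.depth - 21]
11. n6.cnt = false  [A₁.wid > 19]
12. n8.idx = "mv"  ["mv"]
13. n8.depth = true  [true]
14. n8.live = -7  [-7]
15. n9.key = 18  [terminal]
16. n8.lab = "ymv"  ["y" ++ B.idx]
17. n7.cnt = 14  [14]
18. n7.val = false  [false]
19. n6.depth = -1  [D.cnt * -1 + 13]
20. n2.wid = 22  [E.depth + A₀.depth]
21. n2.cnt = true  [A₀.depth > 22]
22. n2.idx = "nx"  ["nx"]
23. n0.key = 8  [A.wid * -1 + 30]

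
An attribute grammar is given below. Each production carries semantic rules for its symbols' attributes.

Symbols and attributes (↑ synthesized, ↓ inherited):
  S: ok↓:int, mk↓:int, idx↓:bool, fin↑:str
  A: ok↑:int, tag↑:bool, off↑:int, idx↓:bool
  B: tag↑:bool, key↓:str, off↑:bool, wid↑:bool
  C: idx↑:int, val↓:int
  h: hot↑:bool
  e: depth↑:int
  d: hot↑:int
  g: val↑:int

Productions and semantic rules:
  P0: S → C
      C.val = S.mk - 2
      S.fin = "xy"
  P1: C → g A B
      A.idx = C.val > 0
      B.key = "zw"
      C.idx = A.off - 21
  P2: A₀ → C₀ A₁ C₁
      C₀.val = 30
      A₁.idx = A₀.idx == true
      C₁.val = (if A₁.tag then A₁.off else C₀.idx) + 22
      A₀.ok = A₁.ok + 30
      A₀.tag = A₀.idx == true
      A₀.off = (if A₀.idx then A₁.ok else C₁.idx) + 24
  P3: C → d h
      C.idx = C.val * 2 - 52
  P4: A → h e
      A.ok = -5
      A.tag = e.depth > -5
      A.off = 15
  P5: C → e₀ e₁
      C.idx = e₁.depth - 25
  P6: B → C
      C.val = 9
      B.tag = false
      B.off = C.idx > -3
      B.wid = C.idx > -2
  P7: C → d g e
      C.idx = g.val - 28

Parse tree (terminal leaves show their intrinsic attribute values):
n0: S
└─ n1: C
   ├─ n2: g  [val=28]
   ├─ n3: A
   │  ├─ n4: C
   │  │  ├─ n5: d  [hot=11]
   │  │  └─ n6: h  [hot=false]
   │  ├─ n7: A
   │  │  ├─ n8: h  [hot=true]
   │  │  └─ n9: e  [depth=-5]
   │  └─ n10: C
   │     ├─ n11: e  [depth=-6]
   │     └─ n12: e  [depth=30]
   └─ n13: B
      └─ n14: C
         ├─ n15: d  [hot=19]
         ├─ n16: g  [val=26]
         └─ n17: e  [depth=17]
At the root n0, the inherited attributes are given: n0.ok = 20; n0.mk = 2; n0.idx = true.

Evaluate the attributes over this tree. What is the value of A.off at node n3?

29

1. n0.ok = 20  [given at root]
2. n0.mk = 2  [given at root]
3. n0.idx = true  [given at root]
4. n1.val = 0  [S.mk - 2]
5. n2.val = 28  [terminal]
6. n3.idx = false  [C.val > 0]
7. n4.val = 30  [30]
8. n5.hot = 11  [terminal]
9. n6.hot = false  [terminal]
10. n4.idx = 8  [C.val * 2 - 52]
11. n7.idx = false  [A₀.idx == true]
12. n8.hot = true  [terminal]
13. n9.depth = -5  [terminal]
14. n7.ok = -5  [-5]
15. n7.tag = false  [e.depth > -5]
16. n7.off = 15  [15]
17. n10.val = 30  [(if A₁.tag then A₁.off else C₀.idx) + 22]
18. n11.depth = -6  [terminal]
19. n12.depth = 30  [terminal]
20. n10.idx = 5  [e₁.depth - 25]
21. n3.ok = 25  [A₁.ok + 30]
22. n3.tag = false  [A₀.idx == true]
23. n3.off = 29  [(if A₀.idx then A₁.ok else C₁.idx) + 24]
24. n13.key = "zw"  ["zw"]
25. n14.val = 9  [9]
26. n15.hot = 19  [terminal]
27. n16.val = 26  [terminal]
28. n17.depth = 17  [terminal]
29. n14.idx = -2  [g.val - 28]
30. n13.tag = false  [false]
31. n13.off = true  [C.idx > -3]
32. n13.wid = false  [C.idx > -2]
33. n1.idx = 8  [A.off - 21]
34. n0.fin = "xy"  ["xy"]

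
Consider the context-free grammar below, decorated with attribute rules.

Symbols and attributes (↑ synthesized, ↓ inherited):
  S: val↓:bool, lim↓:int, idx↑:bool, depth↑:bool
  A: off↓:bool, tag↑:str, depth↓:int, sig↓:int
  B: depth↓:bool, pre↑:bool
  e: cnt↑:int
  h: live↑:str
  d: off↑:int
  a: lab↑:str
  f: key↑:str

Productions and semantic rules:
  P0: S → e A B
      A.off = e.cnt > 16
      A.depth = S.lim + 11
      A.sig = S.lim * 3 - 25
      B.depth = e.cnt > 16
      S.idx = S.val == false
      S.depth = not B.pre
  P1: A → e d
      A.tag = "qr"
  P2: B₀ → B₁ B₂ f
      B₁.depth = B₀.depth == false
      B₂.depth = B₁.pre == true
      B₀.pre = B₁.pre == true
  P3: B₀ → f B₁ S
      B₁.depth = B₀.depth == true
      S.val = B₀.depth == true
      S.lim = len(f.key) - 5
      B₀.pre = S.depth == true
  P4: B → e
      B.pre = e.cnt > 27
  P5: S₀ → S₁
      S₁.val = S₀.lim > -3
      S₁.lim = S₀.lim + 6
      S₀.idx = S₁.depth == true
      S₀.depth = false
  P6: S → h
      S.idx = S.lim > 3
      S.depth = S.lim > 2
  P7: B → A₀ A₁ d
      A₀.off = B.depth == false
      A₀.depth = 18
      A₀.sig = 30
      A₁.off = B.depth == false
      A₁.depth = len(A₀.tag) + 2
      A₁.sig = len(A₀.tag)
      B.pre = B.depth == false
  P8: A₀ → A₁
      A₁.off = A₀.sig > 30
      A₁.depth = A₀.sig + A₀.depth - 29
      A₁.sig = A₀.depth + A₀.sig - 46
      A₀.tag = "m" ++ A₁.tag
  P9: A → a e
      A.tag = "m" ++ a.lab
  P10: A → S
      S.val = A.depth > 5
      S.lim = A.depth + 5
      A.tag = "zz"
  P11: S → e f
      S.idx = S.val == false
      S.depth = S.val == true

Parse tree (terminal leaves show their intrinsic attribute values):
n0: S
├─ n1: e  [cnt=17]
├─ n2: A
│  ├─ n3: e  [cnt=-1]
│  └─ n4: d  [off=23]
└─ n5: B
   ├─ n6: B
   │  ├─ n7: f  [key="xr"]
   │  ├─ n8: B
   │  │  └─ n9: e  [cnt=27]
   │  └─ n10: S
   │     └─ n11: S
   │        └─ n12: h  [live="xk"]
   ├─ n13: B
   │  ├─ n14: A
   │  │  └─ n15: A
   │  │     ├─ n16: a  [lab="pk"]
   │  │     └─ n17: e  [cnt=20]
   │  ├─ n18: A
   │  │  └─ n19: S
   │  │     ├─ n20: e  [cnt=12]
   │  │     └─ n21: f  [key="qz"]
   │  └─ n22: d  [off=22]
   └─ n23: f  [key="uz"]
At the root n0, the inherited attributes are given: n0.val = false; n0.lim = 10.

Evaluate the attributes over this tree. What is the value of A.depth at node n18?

6

1. n0.val = false  [given at root]
2. n0.lim = 10  [given at root]
3. n1.cnt = 17  [terminal]
4. n2.off = true  [e.cnt > 16]
5. n2.depth = 21  [S.lim + 11]
6. n2.sig = 5  [S.lim * 3 - 25]
7. n3.cnt = -1  [terminal]
8. n4.off = 23  [terminal]
9. n2.tag = "qr"  ["qr"]
10. n5.depth = true  [e.cnt > 16]
11. n6.depth = false  [B₀.depth == false]
12. n7.key = "xr"  [terminal]
13. n8.depth = false  [B₀.depth == true]
14. n9.cnt = 27  [terminal]
15. n8.pre = false  [e.cnt > 27]
16. n10.val = false  [B₀.depth == true]
17. n10.lim = -3  [len(f.key) - 5]
18. n11.val = false  [S₀.lim > -3]
19. n11.lim = 3  [S₀.lim + 6]
20. n12.live = "xk"  [terminal]
21. n11.idx = false  [S.lim > 3]
22. n11.depth = true  [S.lim > 2]
23. n10.idx = true  [S₁.depth == true]
24. n10.depth = false  [false]
25. n6.pre = false  [S.depth == true]
26. n13.depth = false  [B₁.pre == true]
27. n14.off = true  [B.depth == false]
28. n14.depth = 18  [18]
29. n14.sig = 30  [30]
30. n15.off = false  [A₀.sig > 30]
31. n15.depth = 19  [A₀.sig + A₀.depth - 29]
32. n15.sig = 2  [A₀.depth + A₀.sig - 46]
33. n16.lab = "pk"  [terminal]
34. n17.cnt = 20  [terminal]
35. n15.tag = "mpk"  ["m" ++ a.lab]
36. n14.tag = "mmpk"  ["m" ++ A₁.tag]
37. n18.off = true  [B.depth == false]
38. n18.depth = 6  [len(A₀.tag) + 2]
39. n18.sig = 4  [len(A₀.tag)]
40. n19.val = true  [A.depth > 5]
41. n19.lim = 11  [A.depth + 5]
42. n20.cnt = 12  [terminal]
43. n21.key = "qz"  [terminal]
44. n19.idx = false  [S.val == false]
45. n19.depth = true  [S.val == true]
46. n18.tag = "zz"  ["zz"]
47. n22.off = 22  [terminal]
48. n13.pre = true  [B.depth == false]
49. n23.key = "uz"  [terminal]
50. n5.pre = false  [B₁.pre == true]
51. n0.idx = true  [S.val == false]
52. n0.depth = true  [not B.pre]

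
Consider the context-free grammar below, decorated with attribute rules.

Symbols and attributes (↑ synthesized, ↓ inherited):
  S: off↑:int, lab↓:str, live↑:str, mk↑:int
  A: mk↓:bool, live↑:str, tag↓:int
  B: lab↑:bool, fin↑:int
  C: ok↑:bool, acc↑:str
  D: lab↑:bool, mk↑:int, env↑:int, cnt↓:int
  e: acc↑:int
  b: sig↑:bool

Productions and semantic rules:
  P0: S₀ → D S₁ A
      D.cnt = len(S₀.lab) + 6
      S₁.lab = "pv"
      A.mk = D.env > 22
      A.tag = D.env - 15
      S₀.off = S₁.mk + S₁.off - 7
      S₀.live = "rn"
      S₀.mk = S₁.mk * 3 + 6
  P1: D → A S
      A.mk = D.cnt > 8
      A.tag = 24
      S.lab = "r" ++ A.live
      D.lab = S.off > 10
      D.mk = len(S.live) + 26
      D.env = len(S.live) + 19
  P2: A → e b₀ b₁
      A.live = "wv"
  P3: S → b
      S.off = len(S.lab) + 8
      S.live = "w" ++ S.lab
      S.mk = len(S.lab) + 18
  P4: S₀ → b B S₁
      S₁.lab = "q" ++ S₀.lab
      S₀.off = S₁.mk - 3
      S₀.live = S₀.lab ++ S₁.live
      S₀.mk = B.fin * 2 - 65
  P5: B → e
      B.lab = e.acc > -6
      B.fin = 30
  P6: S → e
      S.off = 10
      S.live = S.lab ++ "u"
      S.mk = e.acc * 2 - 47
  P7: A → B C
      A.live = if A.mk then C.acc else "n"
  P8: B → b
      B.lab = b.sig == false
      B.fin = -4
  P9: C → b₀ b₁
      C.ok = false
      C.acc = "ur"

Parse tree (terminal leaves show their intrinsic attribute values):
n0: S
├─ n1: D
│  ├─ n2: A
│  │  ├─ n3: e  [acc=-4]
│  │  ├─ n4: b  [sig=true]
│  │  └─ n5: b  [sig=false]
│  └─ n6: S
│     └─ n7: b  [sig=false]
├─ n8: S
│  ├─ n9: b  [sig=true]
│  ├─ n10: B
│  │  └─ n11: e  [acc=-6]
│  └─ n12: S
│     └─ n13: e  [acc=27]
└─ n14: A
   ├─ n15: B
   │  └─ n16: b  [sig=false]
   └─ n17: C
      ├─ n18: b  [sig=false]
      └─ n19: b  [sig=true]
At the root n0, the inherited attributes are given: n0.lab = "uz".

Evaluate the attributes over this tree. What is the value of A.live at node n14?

1. n0.lab = "uz"  [given at root]
2. n1.cnt = 8  [len(S₀.lab) + 6]
3. n2.mk = false  [D.cnt > 8]
4. n2.tag = 24  [24]
5. n3.acc = -4  [terminal]
6. n4.sig = true  [terminal]
7. n5.sig = false  [terminal]
8. n2.live = "wv"  ["wv"]
9. n6.lab = "rwv"  ["r" ++ A.live]
10. n7.sig = false  [terminal]
11. n6.off = 11  [len(S.lab) + 8]
12. n6.live = "wrwv"  ["w" ++ S.lab]
13. n6.mk = 21  [len(S.lab) + 18]
14. n1.lab = true  [S.off > 10]
15. n1.mk = 30  [len(S.live) + 26]
16. n1.env = 23  [len(S.live) + 19]
17. n8.lab = "pv"  ["pv"]
18. n9.sig = true  [terminal]
19. n11.acc = -6  [terminal]
20. n10.lab = false  [e.acc > -6]
21. n10.fin = 30  [30]
22. n12.lab = "qpv"  ["q" ++ S₀.lab]
23. n13.acc = 27  [terminal]
24. n12.off = 10  [10]
25. n12.live = "qpvu"  [S.lab ++ "u"]
26. n12.mk = 7  [e.acc * 2 - 47]
27. n8.off = 4  [S₁.mk - 3]
28. n8.live = "pvqpvu"  [S₀.lab ++ S₁.live]
29. n8.mk = -5  [B.fin * 2 - 65]
30. n14.mk = true  [D.env > 22]
31. n14.tag = 8  [D.env - 15]
32. n16.sig = false  [terminal]
33. n15.lab = true  [b.sig == false]
34. n15.fin = -4  [-4]
35. n18.sig = false  [terminal]
36. n19.sig = true  [terminal]
37. n17.ok = false  [false]
38. n17.acc = "ur"  ["ur"]
39. n14.live = "ur"  [if A.mk then C.acc else "n"]
40. n0.off = -8  [S₁.mk + S₁.off - 7]
41. n0.live = "rn"  ["rn"]
42. n0.mk = -9  [S₁.mk * 3 + 6]

"ur"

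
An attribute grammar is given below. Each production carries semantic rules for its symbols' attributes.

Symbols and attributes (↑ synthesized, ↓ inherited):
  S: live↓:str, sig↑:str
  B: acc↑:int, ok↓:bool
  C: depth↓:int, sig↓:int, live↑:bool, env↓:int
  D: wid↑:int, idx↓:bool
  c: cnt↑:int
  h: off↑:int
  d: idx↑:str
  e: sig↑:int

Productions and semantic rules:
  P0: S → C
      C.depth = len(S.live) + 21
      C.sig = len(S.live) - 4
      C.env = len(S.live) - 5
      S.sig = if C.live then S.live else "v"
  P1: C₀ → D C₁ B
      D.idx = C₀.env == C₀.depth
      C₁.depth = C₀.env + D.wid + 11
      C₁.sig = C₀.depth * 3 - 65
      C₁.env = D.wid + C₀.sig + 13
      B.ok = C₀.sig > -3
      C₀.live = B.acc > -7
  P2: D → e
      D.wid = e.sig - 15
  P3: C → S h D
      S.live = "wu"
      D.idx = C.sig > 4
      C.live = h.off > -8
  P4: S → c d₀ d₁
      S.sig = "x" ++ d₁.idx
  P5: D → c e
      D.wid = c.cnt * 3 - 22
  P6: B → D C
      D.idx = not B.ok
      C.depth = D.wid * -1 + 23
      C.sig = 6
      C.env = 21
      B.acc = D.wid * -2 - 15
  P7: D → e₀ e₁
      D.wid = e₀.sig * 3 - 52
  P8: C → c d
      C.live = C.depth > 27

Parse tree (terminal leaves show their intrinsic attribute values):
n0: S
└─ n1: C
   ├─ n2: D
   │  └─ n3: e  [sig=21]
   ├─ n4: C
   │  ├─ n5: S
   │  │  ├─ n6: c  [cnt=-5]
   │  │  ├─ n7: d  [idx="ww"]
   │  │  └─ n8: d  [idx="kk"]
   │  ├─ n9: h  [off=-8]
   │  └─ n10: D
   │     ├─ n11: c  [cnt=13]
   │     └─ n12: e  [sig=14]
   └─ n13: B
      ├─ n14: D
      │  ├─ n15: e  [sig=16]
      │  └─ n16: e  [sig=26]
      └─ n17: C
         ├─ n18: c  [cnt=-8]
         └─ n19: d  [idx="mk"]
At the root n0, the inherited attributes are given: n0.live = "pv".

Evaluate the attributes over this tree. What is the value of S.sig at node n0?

1. n0.live = "pv"  [given at root]
2. n1.depth = 23  [len(S.live) + 21]
3. n1.sig = -2  [len(S.live) - 4]
4. n1.env = -3  [len(S.live) - 5]
5. n2.idx = false  [C₀.env == C₀.depth]
6. n3.sig = 21  [terminal]
7. n2.wid = 6  [e.sig - 15]
8. n4.depth = 14  [C₀.env + D.wid + 11]
9. n4.sig = 4  [C₀.depth * 3 - 65]
10. n4.env = 17  [D.wid + C₀.sig + 13]
11. n5.live = "wu"  ["wu"]
12. n6.cnt = -5  [terminal]
13. n7.idx = "ww"  [terminal]
14. n8.idx = "kk"  [terminal]
15. n5.sig = "xkk"  ["x" ++ d₁.idx]
16. n9.off = -8  [terminal]
17. n10.idx = false  [C.sig > 4]
18. n11.cnt = 13  [terminal]
19. n12.sig = 14  [terminal]
20. n10.wid = 17  [c.cnt * 3 - 22]
21. n4.live = false  [h.off > -8]
22. n13.ok = true  [C₀.sig > -3]
23. n14.idx = false  [not B.ok]
24. n15.sig = 16  [terminal]
25. n16.sig = 26  [terminal]
26. n14.wid = -4  [e₀.sig * 3 - 52]
27. n17.depth = 27  [D.wid * -1 + 23]
28. n17.sig = 6  [6]
29. n17.env = 21  [21]
30. n18.cnt = -8  [terminal]
31. n19.idx = "mk"  [terminal]
32. n17.live = false  [C.depth > 27]
33. n13.acc = -7  [D.wid * -2 - 15]
34. n1.live = false  [B.acc > -7]
35. n0.sig = "v"  [if C.live then S.live else "v"]

"v"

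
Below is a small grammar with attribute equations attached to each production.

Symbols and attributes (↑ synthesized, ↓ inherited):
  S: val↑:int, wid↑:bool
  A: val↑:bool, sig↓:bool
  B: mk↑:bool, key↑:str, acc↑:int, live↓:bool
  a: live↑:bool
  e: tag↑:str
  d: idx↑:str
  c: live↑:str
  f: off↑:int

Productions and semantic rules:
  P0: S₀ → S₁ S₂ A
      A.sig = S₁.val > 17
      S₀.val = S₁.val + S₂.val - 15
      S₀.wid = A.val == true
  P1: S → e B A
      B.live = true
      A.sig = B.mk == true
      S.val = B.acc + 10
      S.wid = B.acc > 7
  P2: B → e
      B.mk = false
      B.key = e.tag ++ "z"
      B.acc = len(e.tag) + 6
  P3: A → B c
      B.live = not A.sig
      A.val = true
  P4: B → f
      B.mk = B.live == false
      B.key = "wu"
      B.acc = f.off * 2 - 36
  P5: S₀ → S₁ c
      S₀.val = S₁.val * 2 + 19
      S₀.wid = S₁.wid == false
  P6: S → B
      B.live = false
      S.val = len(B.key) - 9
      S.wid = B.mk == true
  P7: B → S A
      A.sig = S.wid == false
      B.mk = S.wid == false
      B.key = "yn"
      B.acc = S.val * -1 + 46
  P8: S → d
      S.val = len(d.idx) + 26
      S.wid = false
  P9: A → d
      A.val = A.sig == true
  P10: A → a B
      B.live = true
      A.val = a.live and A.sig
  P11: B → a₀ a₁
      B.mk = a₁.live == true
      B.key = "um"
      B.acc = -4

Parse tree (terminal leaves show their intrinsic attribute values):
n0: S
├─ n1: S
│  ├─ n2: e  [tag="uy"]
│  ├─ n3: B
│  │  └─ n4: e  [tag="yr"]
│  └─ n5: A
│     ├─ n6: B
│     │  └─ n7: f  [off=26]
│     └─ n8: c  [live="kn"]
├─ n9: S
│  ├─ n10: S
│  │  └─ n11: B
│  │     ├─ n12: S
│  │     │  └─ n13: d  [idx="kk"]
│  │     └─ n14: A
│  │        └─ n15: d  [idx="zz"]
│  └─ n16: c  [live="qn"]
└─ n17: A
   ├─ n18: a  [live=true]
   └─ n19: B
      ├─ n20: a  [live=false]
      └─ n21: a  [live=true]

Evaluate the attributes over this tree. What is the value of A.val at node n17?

true

1. n2.tag = "uy"  [terminal]
2. n3.live = true  [true]
3. n4.tag = "yr"  [terminal]
4. n3.mk = false  [false]
5. n3.key = "yrz"  [e.tag ++ "z"]
6. n3.acc = 8  [len(e.tag) + 6]
7. n5.sig = false  [B.mk == true]
8. n6.live = true  [not A.sig]
9. n7.off = 26  [terminal]
10. n6.mk = false  [B.live == false]
11. n6.key = "wu"  ["wu"]
12. n6.acc = 16  [f.off * 2 - 36]
13. n8.live = "kn"  [terminal]
14. n5.val = true  [true]
15. n1.val = 18  [B.acc + 10]
16. n1.wid = true  [B.acc > 7]
17. n11.live = false  [false]
18. n13.idx = "kk"  [terminal]
19. n12.val = 28  [len(d.idx) + 26]
20. n12.wid = false  [false]
21. n14.sig = true  [S.wid == false]
22. n15.idx = "zz"  [terminal]
23. n14.val = true  [A.sig == true]
24. n11.mk = true  [S.wid == false]
25. n11.key = "yn"  ["yn"]
26. n11.acc = 18  [S.val * -1 + 46]
27. n10.val = -7  [len(B.key) - 9]
28. n10.wid = true  [B.mk == true]
29. n16.live = "qn"  [terminal]
30. n9.val = 5  [S₁.val * 2 + 19]
31. n9.wid = false  [S₁.wid == false]
32. n17.sig = true  [S₁.val > 17]
33. n18.live = true  [terminal]
34. n19.live = true  [true]
35. n20.live = false  [terminal]
36. n21.live = true  [terminal]
37. n19.mk = true  [a₁.live == true]
38. n19.key = "um"  ["um"]
39. n19.acc = -4  [-4]
40. n17.val = true  [a.live and A.sig]
41. n0.val = 8  [S₁.val + S₂.val - 15]
42. n0.wid = true  [A.val == true]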